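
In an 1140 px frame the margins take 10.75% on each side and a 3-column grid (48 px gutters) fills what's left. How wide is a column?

266.3 px

Margins: 10.75% × 1140 = 122.55 px each, so content = 1140 − 245.1 = 894.9 px.
3c + 2·48 = 894.9 → 3c = 798.9 → c = 266.3 px.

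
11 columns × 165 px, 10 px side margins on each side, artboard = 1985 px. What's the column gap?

Subtract both margins: 1985 − 2·10 = 1965 px.
11 columns take 11·165 = 1815 px; remaining 150 splits into 10 column gaps.
g = 150 / 10 = 15 px.

15 px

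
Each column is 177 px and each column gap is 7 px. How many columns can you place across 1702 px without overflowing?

9 columns: 9·177 + 8·7 = 1649 px ≤ 1702.
10 columns: 1833 px > 1702. So 9.

9 columns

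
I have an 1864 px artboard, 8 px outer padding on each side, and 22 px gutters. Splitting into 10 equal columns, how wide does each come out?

165 px

Subtract both margins: 1864 − 2·8 = 1848 px.
Subtracting 9 gutters of 22 leaves 1650 for 10 columns, so c = 165 px.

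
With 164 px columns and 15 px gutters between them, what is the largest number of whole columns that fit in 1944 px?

10 columns: 10·164 + 9·15 = 1775 px ≤ 1944.
11 columns: 1954 px > 1944. So 10.

10 columns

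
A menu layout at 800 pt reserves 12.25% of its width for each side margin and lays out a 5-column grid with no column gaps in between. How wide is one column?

120.8 pt

800 × (1 − 2·12.25%) = 800 × 75.5% = 604 pt for the columns.
With no column gaps, each column is 604/5 = 120.8 pt.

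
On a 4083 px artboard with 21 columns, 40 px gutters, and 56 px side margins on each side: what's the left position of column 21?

3876 px

Content = 4083 − 2·56 = 3971 px.
21 columns + 20 gutters: 21c + 20·40 = 3971.
21c = 3971 − 800 = 3171, so c = 151 px.
Each column+gutter stride is 191 px; 20 of them past the 56 px margin is 56 + 3820 = 3876 px.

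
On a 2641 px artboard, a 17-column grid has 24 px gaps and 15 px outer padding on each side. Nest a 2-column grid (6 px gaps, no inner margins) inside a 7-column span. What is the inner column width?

Subtract both margins: 2641 − 2·15 = 2611 px.
Subtracting 16 gaps of 24 leaves 2227 for 17 columns, so c = 131 px.
7-column span = 7·131 + 6·24 = 1061 px.
1061 − 1·6 = 1055; ÷2 gives d = 527.5 px.

527.5 px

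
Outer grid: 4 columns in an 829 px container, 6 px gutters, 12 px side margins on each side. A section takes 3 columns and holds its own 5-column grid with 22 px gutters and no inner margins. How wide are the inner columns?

Outer content = 829 − 2·12 = 805 px.
4c + 3·6 = 805 → 4c = 787 → c = 196.75 px.
Span of 3: 3·196.75 + 2·6 = 590.25 + 12 = 602.25 px.
602.25 − 4·22 = 514.25; ÷5 gives d = 102.85 px.

102.85 px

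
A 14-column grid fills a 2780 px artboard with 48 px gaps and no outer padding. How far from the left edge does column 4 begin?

606 px

2780 − 13·48 = 2156; ÷14 gives c = 154 px.
Before column 4: 3 columns + 3 gaps.
Offset = 3·(154 + 48) = 3·202 = 606 px.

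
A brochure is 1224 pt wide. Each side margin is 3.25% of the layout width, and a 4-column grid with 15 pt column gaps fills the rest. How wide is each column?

Margins: 3.25% × 1224 = 39.78 pt each, so content = 1224 − 79.56 = 1144.44 pt.
4c + 3·15 = 1144.44 → 4c = 1099.44 → c = 274.86 pt.

274.86 pt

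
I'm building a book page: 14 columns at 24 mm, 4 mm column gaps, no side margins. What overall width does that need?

Summing: 336 + 52 = 388 mm.

388 mm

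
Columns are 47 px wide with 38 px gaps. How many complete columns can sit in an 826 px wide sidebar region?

10 columns

10 columns: 10·47 + 9·38 = 812 px ≤ 826.
11 columns: 897 px > 826. So 10.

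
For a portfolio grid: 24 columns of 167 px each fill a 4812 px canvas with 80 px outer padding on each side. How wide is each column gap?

28 px

Inside the margins: 4812 − 160 = 4652 px.
Columns use 4008 px, leaving 644 px across 23 column gaps = 28 px each.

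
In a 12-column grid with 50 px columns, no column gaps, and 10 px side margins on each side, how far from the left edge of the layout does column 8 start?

360 px

Before column 8: the margin + 7 columns + 7 column gaps.
Offset = 10 + 7·(50 + 0) = 10 + 350 = 360 px.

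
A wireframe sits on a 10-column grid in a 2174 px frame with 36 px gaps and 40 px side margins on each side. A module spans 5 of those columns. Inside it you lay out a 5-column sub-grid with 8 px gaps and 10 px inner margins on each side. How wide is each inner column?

Take off 80 px of margins, leaving 2094 px.
10c + 9·36 = 2094 → 10c = 1770 → c = 177 px.
5 columns plus 4 gaps: 885 + 144 = 1029 px.
Inner content = 1029 − 2·10 = 1009 px.
1009 − 4·8 = 977; ÷5 gives d = 195.4 px.

195.4 px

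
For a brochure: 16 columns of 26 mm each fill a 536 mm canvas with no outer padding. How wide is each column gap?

8 mm

16 columns take 16·26 = 416 mm; remaining 120 splits into 15 column gaps.
g = 120 / 15 = 8 mm.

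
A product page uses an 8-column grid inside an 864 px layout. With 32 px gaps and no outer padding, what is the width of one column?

864 − 7·32 = 640; ÷8 gives c = 80 px.

80 px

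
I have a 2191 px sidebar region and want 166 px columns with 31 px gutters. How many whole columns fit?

11 columns

Each extra column adds 166 + 31 = 197 px.
(2191 + 31) / 197 = 11.28, so 11 columns fit.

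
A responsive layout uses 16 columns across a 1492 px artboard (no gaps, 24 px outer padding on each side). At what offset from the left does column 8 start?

Content = 1492 − 2·24 = 1444 px.
16c = 1444 → c = 90.25 px.
Column 8 starts at margin + 7·(column + gutter) = 24 + 7·90.25 = 655.75 px.

655.75 px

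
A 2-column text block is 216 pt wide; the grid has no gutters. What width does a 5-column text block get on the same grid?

2c = 216 → c = 108 pt.
5-column span = 5·108 = 540 pt.

540 pt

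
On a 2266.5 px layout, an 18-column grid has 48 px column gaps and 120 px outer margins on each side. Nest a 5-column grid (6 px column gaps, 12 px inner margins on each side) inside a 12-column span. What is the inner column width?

257.4 px

Outer content = 2266.5 − 2·120 = 2026.5 px.
18 columns + 17 column gaps: 18c + 17·48 = 2026.5.
18c = 2026.5 − 816 = 1210.5, so c = 67.25 px.
12 columns plus 11 column gaps: 807 + 528 = 1335 px.
Inner content = 1335 − 2·12 = 1311 px.
1311 − 4·6 = 1287; ÷5 gives d = 257.4 px.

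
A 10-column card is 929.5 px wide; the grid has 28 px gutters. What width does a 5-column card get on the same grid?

10c + 9·28 = 929.5 → 10c = 677.5 → c = 67.75 px.
Span of 5: 5·67.75 + 4·28 = 338.75 + 112 = 450.75 px.

450.75 px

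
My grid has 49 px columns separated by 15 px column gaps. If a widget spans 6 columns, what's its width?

6-column span = 6·49 + 5·15 = 369 px.

369 px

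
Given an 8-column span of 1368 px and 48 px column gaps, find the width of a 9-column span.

Subtracting 7 column gaps of 48 leaves 1032 for 8 columns, so c = 129 px.
9 columns plus 8 column gaps: 1161 + 384 = 1545 px.

1545 px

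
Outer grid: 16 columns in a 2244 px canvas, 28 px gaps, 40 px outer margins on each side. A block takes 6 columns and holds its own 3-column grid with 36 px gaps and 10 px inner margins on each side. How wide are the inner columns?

Outer content = 2244 − 2·40 = 2164 px.
2164 − 15·28 = 1744; ÷16 gives c = 109 px.
Span of 6: 6·109 + 5·28 = 654 + 140 = 794 px.
Inner content = 794 − 2·10 = 774 px.
Subtracting 2 gaps of 36 leaves 702 for 3 columns, so d = 234 px.

234 px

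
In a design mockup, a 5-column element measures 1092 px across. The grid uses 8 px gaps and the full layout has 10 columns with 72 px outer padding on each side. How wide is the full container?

2336 px

5c + 4·8 = 1092 → 5c = 1060 → c = 212 px.
Adding margins, columns and gutters: 144 + 2120 + 72 = 2336 px.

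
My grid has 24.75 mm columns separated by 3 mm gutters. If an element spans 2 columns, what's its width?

52.5 mm

2-column span = 2·24.75 + 1·3 = 52.5 mm.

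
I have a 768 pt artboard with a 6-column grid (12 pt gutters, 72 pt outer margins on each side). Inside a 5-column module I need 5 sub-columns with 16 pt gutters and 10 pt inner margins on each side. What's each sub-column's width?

86.8 pt

Inside the margins: 768 − 144 = 624 pt.
Subtracting 5 gutters of 12 leaves 564 for 6 columns, so c = 94 pt.
5 columns plus 4 gutters: 470 + 48 = 518 pt.
Inner content = 518 − 2·10 = 498 pt.
Subtracting 4 gutters of 16 leaves 434 for 5 columns, so d = 86.8 pt.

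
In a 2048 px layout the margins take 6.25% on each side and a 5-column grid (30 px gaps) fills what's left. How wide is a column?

334.4 px

Each margin = 6.25% of 2048 = 128 px; content = 2048 − 2·128 = 1792 px.
5c + 4·30 = 1792 → 5c = 1672 → c = 334.4 px.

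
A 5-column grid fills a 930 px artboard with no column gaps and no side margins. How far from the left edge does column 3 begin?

5c = 930 → c = 186 px.
Before column 3: 2 columns + 2 column gaps.
Offset = 2·(186 + 0) = 2·186 = 372 px.

372 px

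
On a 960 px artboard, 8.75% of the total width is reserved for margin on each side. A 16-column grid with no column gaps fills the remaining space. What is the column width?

49.5 px

960 × (1 − 2·8.75%) = 960 × 82.5% = 792 px for the columns.
With no column gaps, each column is 792/16 = 49.5 px.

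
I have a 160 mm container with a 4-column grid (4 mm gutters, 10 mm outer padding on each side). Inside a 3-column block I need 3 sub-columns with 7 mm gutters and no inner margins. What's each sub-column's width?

30 mm

Inside the margins: 160 − 20 = 140 mm.
Subtracting 3 gutters of 4 leaves 128 for 4 columns, so c = 32 mm.
3-column span = 3·32 + 2·4 = 104 mm.
3 columns + 2 gutters: 3d + 2·7 = 104.
3d = 104 − 14 = 90, so d = 30 mm.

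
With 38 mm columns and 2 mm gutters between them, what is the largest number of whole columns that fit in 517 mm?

k columns need k·38 + (k−1)·2 = k·40 − 2.
k·40 − 2 ≤ 517 → k ≤ 519 / 40 ≈ 12.97, so k = 12.

12 columns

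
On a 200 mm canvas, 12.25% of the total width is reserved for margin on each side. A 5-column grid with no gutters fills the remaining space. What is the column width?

30.2 mm

200 × (1 − 2·12.25%) = 200 × 75.5% = 151 mm for the columns.
151 / 5 = 30.2 mm per column.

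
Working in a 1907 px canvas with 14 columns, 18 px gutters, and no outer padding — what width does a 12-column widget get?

1632 px

14c + 13·18 = 1907 → 14c = 1673 → c = 119.5 px.
Span of 12: 12·119.5 + 11·18 = 1434 + 198 = 1632 px.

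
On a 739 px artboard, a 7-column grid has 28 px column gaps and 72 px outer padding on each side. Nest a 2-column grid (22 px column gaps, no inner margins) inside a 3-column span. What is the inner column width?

108.5 px

Inside the margins: 739 − 144 = 595 px.
Subtracting 6 column gaps of 28 leaves 427 for 7 columns, so c = 61 px.
Span of 3: 3·61 + 2·28 = 183 + 56 = 239 px.
Subtracting 1 column gap of 22 leaves 217 for 2 columns, so d = 108.5 px.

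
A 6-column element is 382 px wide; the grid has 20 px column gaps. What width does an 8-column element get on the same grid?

516 px

382 − 5·20 = 282; ÷6 gives c = 47 px.
8 columns plus 7 column gaps: 376 + 140 = 516 px.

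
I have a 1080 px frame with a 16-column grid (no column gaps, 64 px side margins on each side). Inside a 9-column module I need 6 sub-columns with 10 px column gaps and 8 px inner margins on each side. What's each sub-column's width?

Subtract both margins: 1080 − 2·64 = 952 px.
952 / 16 = 59.5 px per column.
With no column gaps, 9 columns span 9·59.5 = 535.5 px.
Inner content = 535.5 − 2·8 = 519.5 px.
519.5 − 5·10 = 469.5; ÷6 gives d = 78.25 px.

78.25 px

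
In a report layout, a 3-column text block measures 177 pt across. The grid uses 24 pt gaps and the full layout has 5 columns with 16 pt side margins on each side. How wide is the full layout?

343 pt

3 columns + 2 gaps: 3c + 2·24 = 177.
3c = 177 − 48 = 129, so c = 43 pt.
Layout = 2·16 + 5·43 + 4·24 = 32 + 215 + 96 = 343 pt.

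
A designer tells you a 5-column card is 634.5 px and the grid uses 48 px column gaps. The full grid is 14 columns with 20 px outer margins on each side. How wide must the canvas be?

Subtracting 4 column gaps of 48 leaves 442.5 for 5 columns, so c = 88.5 px.
Canvas = 2·20 + 14·88.5 + 13·48 = 40 + 1239 + 624 = 1903 px.

1903 px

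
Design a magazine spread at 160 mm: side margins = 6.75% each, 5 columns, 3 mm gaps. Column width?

25.28 mm

Each margin = 6.75% of 160 = 10.8 mm; content = 160 − 2·10.8 = 138.4 mm.
Subtracting 4 gaps of 3 leaves 126.4 for 5 columns, so c = 25.28 mm.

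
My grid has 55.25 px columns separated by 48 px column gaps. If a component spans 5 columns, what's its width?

468.25 px

5-column span = 5·55.25 + 4·48 = 468.25 px.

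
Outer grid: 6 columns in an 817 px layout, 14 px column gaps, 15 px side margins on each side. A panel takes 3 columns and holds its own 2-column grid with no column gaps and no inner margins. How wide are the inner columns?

Outer content = 817 − 2·15 = 787 px.
6c + 5·14 = 787 → 6c = 717 → c = 119.5 px.
Span of 3: 3·119.5 + 2·14 = 358.5 + 28 = 386.5 px.
386.5 / 2 = 193.25 px per column.

193.25 px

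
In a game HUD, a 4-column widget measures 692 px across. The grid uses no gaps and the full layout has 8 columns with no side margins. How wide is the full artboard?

1384 px

With no gaps, each column is 692/4 = 173 px.
Total width: 8·173 = 1384 px.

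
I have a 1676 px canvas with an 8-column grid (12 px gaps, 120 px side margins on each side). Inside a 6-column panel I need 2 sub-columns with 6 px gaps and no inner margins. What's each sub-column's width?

Take off 240 px of margins, leaving 1436 px.
8 columns + 7 gaps: 8c + 7·12 = 1436.
8c = 1436 − 84 = 1352, so c = 169 px.
6 columns plus 5 gaps: 1014 + 60 = 1074 px.
1074 − 1·6 = 1068; ÷2 gives d = 534 px.

534 px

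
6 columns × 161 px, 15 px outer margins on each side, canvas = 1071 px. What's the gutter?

15 px

Content width = 1071 − 2·15 = 1041 px.
6·161 + 5g = 1041 → 5g = 75 → g = 15 px.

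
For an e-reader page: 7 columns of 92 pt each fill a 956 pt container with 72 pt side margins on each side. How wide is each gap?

Subtract both margins: 956 − 2·72 = 812 pt.
Columns use 644 pt, leaving 168 pt across 6 gaps = 28 pt each.

28 pt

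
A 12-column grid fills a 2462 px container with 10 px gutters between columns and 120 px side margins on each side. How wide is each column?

Content width = 2462 − 2·120 = 2222 px.
12 columns + 11 gutters: 12c + 11·10 = 2222.
12c = 2222 − 110 = 2112, so c = 176 px.

176 px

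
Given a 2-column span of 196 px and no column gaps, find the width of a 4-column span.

392 px

2c = 196 → c = 98 px.
4-column span = 4·98 = 392 px.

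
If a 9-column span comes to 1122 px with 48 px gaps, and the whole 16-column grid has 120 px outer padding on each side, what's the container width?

2272 px

9 columns + 8 gaps: 9c + 8·48 = 1122.
9c = 1122 − 384 = 738, so c = 82 px.
Total width: 2·120 + 16·82 + 15·48 = 2272 px.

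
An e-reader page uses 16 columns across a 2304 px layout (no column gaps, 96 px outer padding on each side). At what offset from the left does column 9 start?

1152 px

Take off 192 px of margins, leaving 2112 px.
With no column gaps, each column is 2112/16 = 132 px.
Before column 9: the margin + 8 columns + 8 column gaps.
Offset = 96 + 8·(132 + 0) = 96 + 1056 = 1152 px.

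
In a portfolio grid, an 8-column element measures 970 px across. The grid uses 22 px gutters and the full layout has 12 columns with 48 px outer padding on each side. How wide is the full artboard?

970 − 7·22 = 816; ÷8 gives c = 102 px.
Total width: 2·48 + 12·102 + 11·22 = 1562 px.

1562 px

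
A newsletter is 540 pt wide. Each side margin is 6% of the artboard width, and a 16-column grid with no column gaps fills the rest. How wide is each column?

29.7 pt

Margins: 6% × 540 = 32.4 pt each, so content = 540 − 64.8 = 475.2 pt.
With no column gaps, each column is 475.2/16 = 29.7 pt.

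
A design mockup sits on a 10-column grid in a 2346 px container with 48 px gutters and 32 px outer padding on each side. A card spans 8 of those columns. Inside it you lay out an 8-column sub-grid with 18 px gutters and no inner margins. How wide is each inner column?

211.25 px

Outer content = 2346 − 2·32 = 2282 px.
Subtracting 9 gutters of 48 leaves 1850 for 10 columns, so c = 185 px.
8-column span = 8·185 + 7·48 = 1816 px.
1816 − 7·18 = 1690; ÷8 gives d = 211.25 px.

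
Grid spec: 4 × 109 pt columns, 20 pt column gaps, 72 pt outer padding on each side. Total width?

640 pt

Adding margins, columns and gutters: 144 + 436 + 60 = 640 pt.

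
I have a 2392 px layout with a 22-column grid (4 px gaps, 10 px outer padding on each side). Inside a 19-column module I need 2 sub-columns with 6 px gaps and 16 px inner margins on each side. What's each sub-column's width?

1005 px

Inside the margins: 2392 − 20 = 2372 px.
22 columns + 21 gaps: 22c + 21·4 = 2372.
22c = 2372 − 84 = 2288, so c = 104 px.
19-column span = 19·104 + 18·4 = 2048 px.
Inner content = 2048 − 2·16 = 2016 px.
2d + 1·6 = 2016 → 2d = 2010 → d = 1005 px.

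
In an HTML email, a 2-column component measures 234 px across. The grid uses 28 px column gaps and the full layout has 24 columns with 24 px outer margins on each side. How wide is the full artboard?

2c + 1·28 = 234 → 2c = 206 → c = 103 px.
Artboard = 2·24 + 24·103 + 23·28 = 48 + 2472 + 644 = 3164 px.

3164 px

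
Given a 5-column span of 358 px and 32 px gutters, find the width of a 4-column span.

280 px

Subtracting 4 gutters of 32 leaves 230 for 5 columns, so c = 46 px.
Span of 4: 4·46 + 3·32 = 184 + 96 = 280 px.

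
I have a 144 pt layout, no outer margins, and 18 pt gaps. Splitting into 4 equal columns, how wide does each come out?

144 − 3·18 = 90; ÷4 gives c = 22.5 pt.

22.5 pt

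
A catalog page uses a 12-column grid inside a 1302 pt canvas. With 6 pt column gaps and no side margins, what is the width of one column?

103 pt

1302 − 11·6 = 1236; ÷12 gives c = 103 pt.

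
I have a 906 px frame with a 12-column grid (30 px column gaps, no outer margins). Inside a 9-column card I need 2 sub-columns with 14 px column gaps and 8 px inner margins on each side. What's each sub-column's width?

321 px

Subtracting 11 column gaps of 30 leaves 576 for 12 columns, so c = 48 px.
9-column span = 9·48 + 8·30 = 672 px.
Inner content = 672 − 2·8 = 656 px.
2 columns + 1 column gap: 2d + 1·14 = 656.
2d = 656 − 14 = 642, so d = 321 px.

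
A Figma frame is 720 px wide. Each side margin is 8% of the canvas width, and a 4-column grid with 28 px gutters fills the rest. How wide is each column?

130.2 px

720 × (1 − 2·8%) = 720 × 84% = 604.8 px for the columns.
Subtracting 3 gutters of 28 leaves 520.8 for 4 columns, so c = 130.2 px.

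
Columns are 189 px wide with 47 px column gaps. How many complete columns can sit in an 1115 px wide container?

4 columns

k columns need k·189 + (k−1)·47 = k·236 − 47.
k·236 − 47 ≤ 1115 → k ≤ 1162 / 236 ≈ 4.92, so k = 4.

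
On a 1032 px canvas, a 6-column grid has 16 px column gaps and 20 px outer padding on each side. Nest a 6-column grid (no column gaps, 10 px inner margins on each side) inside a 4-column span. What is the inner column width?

Take off 40 px of margins, leaving 992 px.
Subtracting 5 column gaps of 16 leaves 912 for 6 columns, so c = 152 px.
4 columns plus 3 column gaps: 608 + 48 = 656 px.
Inner content = 656 − 2·10 = 636 px.
With no column gaps, each column is 636/6 = 106 px.

106 px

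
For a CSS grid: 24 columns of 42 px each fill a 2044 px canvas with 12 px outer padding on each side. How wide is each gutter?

Subtract both margins: 2044 − 2·12 = 2020 px.
24·42 + 23g = 2020 → 23g = 1012 → g = 44 px.

44 px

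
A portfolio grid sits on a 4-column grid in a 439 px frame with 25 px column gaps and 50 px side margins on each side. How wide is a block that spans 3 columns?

248 px

Take off 100 px of margins, leaving 339 px.
339 − 3·25 = 264; ÷4 gives c = 66 px.
3 columns plus 2 column gaps: 198 + 50 = 248 px.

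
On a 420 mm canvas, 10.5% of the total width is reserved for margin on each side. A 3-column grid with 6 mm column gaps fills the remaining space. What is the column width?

106.6 mm

Margins: 10.5% × 420 = 44.1 mm each, so content = 420 − 88.2 = 331.8 mm.
331.8 − 2·6 = 319.8; ÷3 gives c = 106.6 mm.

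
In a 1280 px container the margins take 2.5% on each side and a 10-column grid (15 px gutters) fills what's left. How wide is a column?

108.1 px

Margins: 2.5% × 1280 = 32 px each, so content = 1280 − 64 = 1216 px.
10 columns + 9 gutters: 10c + 9·15 = 1216.
10c = 1216 − 135 = 1081, so c = 108.1 px.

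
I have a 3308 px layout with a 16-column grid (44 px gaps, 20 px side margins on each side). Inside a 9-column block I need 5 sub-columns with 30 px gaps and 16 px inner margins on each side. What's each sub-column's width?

Inside the margins: 3308 − 40 = 3268 px.
16 columns + 15 gaps: 16c + 15·44 = 3268.
16c = 3268 − 660 = 2608, so c = 163 px.
Span of 9: 9·163 + 8·44 = 1467 + 352 = 1819 px.
Inner content = 1819 − 2·16 = 1787 px.
5d + 4·30 = 1787 → 5d = 1667 → d = 333.4 px.

333.4 px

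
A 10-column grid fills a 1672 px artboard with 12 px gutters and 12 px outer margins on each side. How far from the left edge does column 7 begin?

Inside the margins: 1672 − 24 = 1648 px.
Subtracting 9 gutters of 12 leaves 1540 for 10 columns, so c = 154 px.
Column 7 starts at margin + 6·(column + gutter) = 12 + 6·166 = 1008 px.

1008 px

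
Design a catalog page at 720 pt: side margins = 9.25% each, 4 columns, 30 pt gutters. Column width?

124.2 pt

Each margin = 9.25% of 720 = 66.6 pt; content = 720 − 2·66.6 = 586.8 pt.
586.8 − 3·30 = 496.8; ÷4 gives c = 124.2 pt.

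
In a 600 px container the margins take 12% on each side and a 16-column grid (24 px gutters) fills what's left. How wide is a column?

600 × (1 − 2·12%) = 600 × 76% = 456 px for the columns.
16c + 15·24 = 456 → 16c = 96 → c = 6 px.

6 px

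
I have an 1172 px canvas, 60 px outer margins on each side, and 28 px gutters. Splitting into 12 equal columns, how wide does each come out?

62 px

Take off 120 px of margins, leaving 1052 px.
12c + 11·28 = 1052 → 12c = 744 → c = 62 px.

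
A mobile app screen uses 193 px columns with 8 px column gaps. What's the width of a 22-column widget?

4414 px

22 columns plus 21 column gaps: 4246 + 168 = 4414 px.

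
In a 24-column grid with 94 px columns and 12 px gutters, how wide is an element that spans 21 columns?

2214 px

21-column span = 21·94 + 20·12 = 2214 px.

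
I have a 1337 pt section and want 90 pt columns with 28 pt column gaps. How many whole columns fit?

11 columns

k columns need k·90 + (k−1)·28 = k·118 − 28.
k·118 − 28 ≤ 1337 → k ≤ 1365 / 118 ≈ 11.57, so k = 11.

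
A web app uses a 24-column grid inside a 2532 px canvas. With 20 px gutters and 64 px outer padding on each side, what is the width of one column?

Inside the margins: 2532 − 128 = 2404 px.
2404 − 23·20 = 1944; ÷24 gives c = 81 px.

81 px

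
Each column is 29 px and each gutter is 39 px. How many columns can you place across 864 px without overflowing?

13 columns

Each extra column adds 29 + 39 = 68 px.
(864 + 39) / 68 = 13.28, so 13 columns fit.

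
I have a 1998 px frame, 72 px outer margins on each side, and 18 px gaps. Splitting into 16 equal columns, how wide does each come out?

Inside the margins: 1998 − 144 = 1854 px.
16 columns + 15 gaps: 16c + 15·18 = 1854.
16c = 1854 − 270 = 1584, so c = 99 px.

99 px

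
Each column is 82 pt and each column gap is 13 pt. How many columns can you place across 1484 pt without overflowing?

15 columns

15 columns: 15·82 + 14·13 = 1412 pt ≤ 1484.
16 columns: 1507 pt > 1484. So 15.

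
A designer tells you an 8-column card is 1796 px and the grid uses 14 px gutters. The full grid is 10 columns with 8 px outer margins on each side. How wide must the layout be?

Subtracting 7 gutters of 14 leaves 1698 for 8 columns, so c = 212.25 px.
Adding margins, columns and gutters: 16 + 2122.5 + 126 = 2264.5 px.

2264.5 px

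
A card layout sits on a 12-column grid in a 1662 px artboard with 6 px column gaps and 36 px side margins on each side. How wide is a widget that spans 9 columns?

Subtract both margins: 1662 − 2·36 = 1590 px.
1590 − 11·6 = 1524; ÷12 gives c = 127 px.
Span of 9: 9·127 + 8·6 = 1143 + 48 = 1191 px.

1191 px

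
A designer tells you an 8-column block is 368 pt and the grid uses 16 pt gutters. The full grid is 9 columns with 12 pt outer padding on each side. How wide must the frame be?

440 pt

368 − 7·16 = 256; ÷8 gives c = 32 pt.
Adding margins, columns and gutters: 24 + 288 + 128 = 440 pt.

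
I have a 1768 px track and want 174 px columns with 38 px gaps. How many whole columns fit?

8 columns

Each extra column adds 174 + 38 = 212 px.
(1768 + 38) / 212 = 8.52, so 8 columns fit.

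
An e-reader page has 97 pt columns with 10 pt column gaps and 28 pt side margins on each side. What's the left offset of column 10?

Column 10 starts at margin + 9·(column + gutter) = 28 + 9·107 = 991 pt.

991 pt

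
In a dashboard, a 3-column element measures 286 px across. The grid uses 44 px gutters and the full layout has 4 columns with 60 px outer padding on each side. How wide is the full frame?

516 px

3c + 2·44 = 286 → 3c = 198 → c = 66 px.
Frame = 2·60 + 4·66 + 3·44 = 120 + 264 + 132 = 516 px.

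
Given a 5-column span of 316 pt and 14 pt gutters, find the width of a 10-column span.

5c + 4·14 = 316 → 5c = 260 → c = 52 pt.
10 columns plus 9 gutters: 520 + 126 = 646 pt.

646 pt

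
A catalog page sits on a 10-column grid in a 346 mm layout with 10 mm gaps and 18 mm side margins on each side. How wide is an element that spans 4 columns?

Take off 36 mm of margins, leaving 310 mm.
10 columns + 9 gaps: 10c + 9·10 = 310.
10c = 310 − 90 = 220, so c = 22 mm.
4 columns plus 3 gaps: 88 + 30 = 118 mm.

118 mm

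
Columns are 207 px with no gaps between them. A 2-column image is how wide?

2-column span = 2·207 = 414 px.

414 px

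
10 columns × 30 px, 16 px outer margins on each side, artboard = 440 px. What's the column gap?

Subtract both margins: 440 − 2·16 = 408 px.
Columns use 300 px, leaving 108 px across 9 column gaps = 12 px each.

12 px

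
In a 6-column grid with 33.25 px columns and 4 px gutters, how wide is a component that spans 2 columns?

2 columns plus 1 gutter: 66.5 + 4 = 70.5 px.

70.5 px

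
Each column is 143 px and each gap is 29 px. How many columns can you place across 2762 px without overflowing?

16 columns

Each extra column adds 143 + 29 = 172 px.
(2762 + 29) / 172 = 16.23, so 16 columns fit.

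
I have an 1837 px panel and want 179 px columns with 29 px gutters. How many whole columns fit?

8 columns

Each extra column adds 179 + 29 = 208 px.
(1837 + 29) / 208 = 8.97, so 8 columns fit.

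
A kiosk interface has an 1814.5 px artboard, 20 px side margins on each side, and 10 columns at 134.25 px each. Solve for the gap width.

48 px

Inside the margins: 1814.5 − 40 = 1774.5 px.
10·134.25 + 9g = 1774.5 → 9g = 432 → g = 48 px.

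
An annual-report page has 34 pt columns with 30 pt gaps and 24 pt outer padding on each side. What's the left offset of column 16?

Column 16 starts at margin + 15·(column + gutter) = 24 + 15·64 = 984 pt.

984 pt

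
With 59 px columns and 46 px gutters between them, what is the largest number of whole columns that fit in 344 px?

3 columns: 3·59 + 2·46 = 269 px ≤ 344.
4 columns: 374 px > 344. So 3.

3 columns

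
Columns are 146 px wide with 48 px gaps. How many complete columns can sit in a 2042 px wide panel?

Each extra column adds 146 + 48 = 194 px.
(2042 + 48) / 194 = 10.77, so 10 columns fit.

10 columns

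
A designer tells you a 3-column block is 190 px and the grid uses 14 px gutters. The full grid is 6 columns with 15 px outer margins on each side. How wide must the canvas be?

424 px

3 columns + 2 gutters: 3c + 2·14 = 190.
3c = 190 − 28 = 162, so c = 54 px.
Adding margins, columns and gutters: 30 + 324 + 70 = 424 px.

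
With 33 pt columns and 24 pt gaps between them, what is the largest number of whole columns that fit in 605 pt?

11 columns

Each extra column adds 33 + 24 = 57 pt.
(605 + 24) / 57 = 11.04, so 11 columns fit.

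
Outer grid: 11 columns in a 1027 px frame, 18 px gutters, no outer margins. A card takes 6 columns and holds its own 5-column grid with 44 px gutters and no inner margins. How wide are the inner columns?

1027 − 10·18 = 847; ÷11 gives c = 77 px.
6-column span = 6·77 + 5·18 = 552 px.
5d + 4·44 = 552 → 5d = 376 → d = 75.2 px.

75.2 px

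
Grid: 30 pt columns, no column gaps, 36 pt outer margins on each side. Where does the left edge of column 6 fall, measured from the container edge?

186 pt

Before column 6: the margin + 5 columns + 5 column gaps.
Offset = 36 + 5·(30 + 0) = 36 + 150 = 186 pt.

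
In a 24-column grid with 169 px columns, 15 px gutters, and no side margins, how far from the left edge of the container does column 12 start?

No margin, so column 12 starts at 11·(column + gutter) = 11·184 = 2024 px.

2024 px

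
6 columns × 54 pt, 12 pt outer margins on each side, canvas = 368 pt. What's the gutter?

4 pt

Subtract both margins: 368 − 2·12 = 344 pt.
6 columns take 6·54 = 324 pt; remaining 20 splits into 5 gutters.
g = 20 / 5 = 4 pt.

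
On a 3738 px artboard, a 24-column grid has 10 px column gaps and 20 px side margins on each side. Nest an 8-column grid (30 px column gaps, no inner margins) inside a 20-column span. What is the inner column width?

Outer content = 3738 − 2·20 = 3698 px.
3698 − 23·10 = 3468; ÷24 gives c = 144.5 px.
Span of 20: 20·144.5 + 19·10 = 2890 + 190 = 3080 px.
3080 − 7·30 = 2870; ÷8 gives d = 358.75 px.

358.75 px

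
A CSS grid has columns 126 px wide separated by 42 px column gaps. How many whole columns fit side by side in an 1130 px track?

6 columns: 6·126 + 5·42 = 966 px ≤ 1130.
7 columns: 1134 px > 1130. So 6.

6 columns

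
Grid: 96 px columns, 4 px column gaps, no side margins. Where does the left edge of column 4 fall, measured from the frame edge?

300 px

No margin, so column 4 starts at 3·(column + gutter) = 3·100 = 300 px.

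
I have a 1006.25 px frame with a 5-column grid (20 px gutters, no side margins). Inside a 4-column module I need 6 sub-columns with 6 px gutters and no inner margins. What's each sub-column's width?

128.5 px

5c + 4·20 = 1006.25 → 5c = 926.25 → c = 185.25 px.
Span of 4: 4·185.25 + 3·20 = 741 + 60 = 801 px.
6 columns + 5 gutters: 6d + 5·6 = 801.
6d = 801 − 30 = 771, so d = 128.5 px.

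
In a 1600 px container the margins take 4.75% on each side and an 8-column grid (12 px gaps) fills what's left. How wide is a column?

170.5 px

Each margin = 4.75% of 1600 = 76 px; content = 1600 − 2·76 = 1448 px.
8 columns + 7 gaps: 8c + 7·12 = 1448.
8c = 1448 − 84 = 1364, so c = 170.5 px.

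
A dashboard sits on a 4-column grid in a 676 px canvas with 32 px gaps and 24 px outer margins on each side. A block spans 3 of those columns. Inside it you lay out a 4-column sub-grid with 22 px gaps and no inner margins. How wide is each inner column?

Inside the margins: 676 − 48 = 628 px.
Subtracting 3 gaps of 32 leaves 532 for 4 columns, so c = 133 px.
3-column span = 3·133 + 2·32 = 463 px.
4d + 3·22 = 463 → 4d = 397 → d = 99.25 px.

99.25 px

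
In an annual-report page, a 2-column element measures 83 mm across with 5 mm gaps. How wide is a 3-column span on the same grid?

83 − 1·5 = 78; ÷2 gives c = 39 mm.
3 columns plus 2 gaps: 117 + 10 = 127 mm.

127 mm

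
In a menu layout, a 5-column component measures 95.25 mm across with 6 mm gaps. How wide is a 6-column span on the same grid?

115.5 mm

5 columns + 4 gaps: 5c + 4·6 = 95.25.
5c = 95.25 − 24 = 71.25, so c = 14.25 mm.
6-column span = 6·14.25 + 5·6 = 115.5 mm.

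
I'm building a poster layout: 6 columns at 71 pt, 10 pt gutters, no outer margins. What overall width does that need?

476 pt

Total width: 6·71 + 5·10 = 476 pt.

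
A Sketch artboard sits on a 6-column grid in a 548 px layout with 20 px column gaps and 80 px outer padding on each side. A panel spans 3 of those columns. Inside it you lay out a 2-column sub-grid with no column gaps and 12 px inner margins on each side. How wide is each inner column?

Subtract both margins: 548 − 2·80 = 388 px.
Subtracting 5 column gaps of 20 leaves 288 for 6 columns, so c = 48 px.
3 columns plus 2 column gaps: 144 + 40 = 184 px.
Inner content = 184 − 2·12 = 160 px.
2d = 160 → d = 80 px.

80 px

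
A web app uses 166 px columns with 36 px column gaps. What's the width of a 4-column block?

4-column span = 4·166 + 3·36 = 772 px.

772 px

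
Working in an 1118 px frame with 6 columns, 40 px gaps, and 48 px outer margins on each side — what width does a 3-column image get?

491 px

Take off 96 px of margins, leaving 1022 px.
Subtracting 5 gaps of 40 leaves 822 for 6 columns, so c = 137 px.
3 columns plus 2 gaps: 411 + 80 = 491 px.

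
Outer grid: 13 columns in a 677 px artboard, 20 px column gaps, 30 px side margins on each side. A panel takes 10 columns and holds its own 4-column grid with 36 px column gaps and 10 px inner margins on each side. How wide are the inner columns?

Take off 60 px of margins, leaving 617 px.
617 − 12·20 = 377; ÷13 gives c = 29 px.
Span of 10: 10·29 + 9·20 = 290 + 180 = 470 px.
Inner content = 470 − 2·10 = 450 px.
4 columns + 3 column gaps: 4d + 3·36 = 450.
4d = 450 − 108 = 342, so d = 85.5 px.

85.5 px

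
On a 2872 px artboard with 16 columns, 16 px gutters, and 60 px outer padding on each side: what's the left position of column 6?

925 px

Take off 120 px of margins, leaving 2752 px.
2752 − 15·16 = 2512; ÷16 gives c = 157 px.
Each column+gutter stride is 173 px; 5 of them past the 60 px margin is 60 + 865 = 925 px.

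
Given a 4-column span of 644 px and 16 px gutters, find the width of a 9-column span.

1469 px

4 columns + 3 gutters: 4c + 3·16 = 644.
4c = 644 − 48 = 596, so c = 149 px.
Span of 9: 9·149 + 8·16 = 1341 + 128 = 1469 px.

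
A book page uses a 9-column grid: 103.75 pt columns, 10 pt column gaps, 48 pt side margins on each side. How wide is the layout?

Adding margins, columns and gutters: 96 + 933.75 + 80 = 1109.75 pt.

1109.75 pt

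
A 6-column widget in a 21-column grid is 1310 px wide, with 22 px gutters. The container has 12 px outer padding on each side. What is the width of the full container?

4664 px

Subtracting 5 gutters of 22 leaves 1200 for 6 columns, so c = 200 px.
Adding margins, columns and gutters: 24 + 4200 + 440 = 4664 px.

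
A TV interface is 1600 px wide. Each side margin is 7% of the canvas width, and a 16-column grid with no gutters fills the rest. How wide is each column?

86 px

Each margin = 7% of 1600 = 112 px; content = 1600 − 2·112 = 1376 px.
16c = 1376 → c = 86 px.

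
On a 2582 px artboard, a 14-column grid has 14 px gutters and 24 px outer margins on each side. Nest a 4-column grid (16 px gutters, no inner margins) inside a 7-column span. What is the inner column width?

Subtract both margins: 2582 − 2·24 = 2534 px.
14c + 13·14 = 2534 → 14c = 2352 → c = 168 px.
Span of 7: 7·168 + 6·14 = 1176 + 84 = 1260 px.
Subtracting 3 gutters of 16 leaves 1212 for 4 columns, so d = 303 px.

303 px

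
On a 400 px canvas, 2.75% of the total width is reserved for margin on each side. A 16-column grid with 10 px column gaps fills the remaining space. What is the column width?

Margins: 2.75% × 400 = 11 px each, so content = 400 − 22 = 378 px.
378 − 15·10 = 228; ÷16 gives c = 14.25 px.

14.25 px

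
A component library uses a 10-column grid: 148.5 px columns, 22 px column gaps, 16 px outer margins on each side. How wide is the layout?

1715 px

Adding margins, columns and gutters: 32 + 1485 + 198 = 1715 px.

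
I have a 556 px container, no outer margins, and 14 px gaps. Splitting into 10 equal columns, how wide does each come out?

43 px

556 − 9·14 = 430; ÷10 gives c = 43 px.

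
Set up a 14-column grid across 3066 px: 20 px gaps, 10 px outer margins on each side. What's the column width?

Inside the margins: 3066 − 20 = 3046 px.
3046 − 13·20 = 2786; ÷14 gives c = 199 px.

199 px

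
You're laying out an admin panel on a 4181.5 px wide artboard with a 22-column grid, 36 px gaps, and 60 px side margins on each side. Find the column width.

Content width = 4181.5 − 2·60 = 4061.5 px.
Subtracting 21 gaps of 36 leaves 3305.5 for 22 columns, so c = 150.25 px.

150.25 px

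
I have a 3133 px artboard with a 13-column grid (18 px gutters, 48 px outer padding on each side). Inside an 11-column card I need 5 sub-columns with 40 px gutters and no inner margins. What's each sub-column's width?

481.4 px

Subtract both margins: 3133 − 2·48 = 3037 px.
13 columns + 12 gutters: 13c + 12·18 = 3037.
13c = 3037 − 216 = 2821, so c = 217 px.
11-column span = 11·217 + 10·18 = 2567 px.
Subtracting 4 gutters of 40 leaves 2407 for 5 columns, so d = 481.4 px.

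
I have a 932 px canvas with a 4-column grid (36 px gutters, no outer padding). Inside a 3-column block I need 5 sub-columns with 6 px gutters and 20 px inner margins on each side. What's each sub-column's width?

125.2 px

932 − 3·36 = 824; ÷4 gives c = 206 px.
3-column span = 3·206 + 2·36 = 690 px.
Inner content = 690 − 2·20 = 650 px.
5 columns + 4 gutters: 5d + 4·6 = 650.
5d = 650 − 24 = 626, so d = 125.2 px.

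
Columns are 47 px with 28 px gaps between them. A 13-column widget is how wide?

13 columns plus 12 gaps: 611 + 336 = 947 px.

947 px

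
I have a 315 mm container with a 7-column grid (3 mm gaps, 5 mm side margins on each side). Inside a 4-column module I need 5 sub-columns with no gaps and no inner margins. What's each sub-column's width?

Subtract both margins: 315 − 2·5 = 305 mm.
7c + 6·3 = 305 → 7c = 287 → c = 41 mm.
Span of 4: 4·41 + 3·3 = 164 + 9 = 173 mm.
5d = 173 → d = 34.6 mm.

34.6 mm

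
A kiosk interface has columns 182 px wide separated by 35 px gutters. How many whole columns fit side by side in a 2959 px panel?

k columns need k·182 + (k−1)·35 = k·217 − 35.
k·217 − 35 ≤ 2959 → k ≤ 2994 / 217 ≈ 13.80, so k = 13.

13 columns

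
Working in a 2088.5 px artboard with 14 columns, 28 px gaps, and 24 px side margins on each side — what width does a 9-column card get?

Subtract both margins: 2088.5 − 2·24 = 2040.5 px.
2040.5 − 13·28 = 1676.5; ÷14 gives c = 119.75 px.
Span of 9: 9·119.75 + 8·28 = 1077.75 + 224 = 1301.75 px.

1301.75 px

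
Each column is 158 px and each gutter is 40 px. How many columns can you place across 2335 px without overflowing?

11 columns

Each extra column adds 158 + 40 = 198 px.
(2335 + 40) / 198 = 11.99, so 11 columns fit.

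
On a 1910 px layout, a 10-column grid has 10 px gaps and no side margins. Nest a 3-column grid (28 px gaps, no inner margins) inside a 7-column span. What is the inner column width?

426 px

1910 − 9·10 = 1820; ÷10 gives c = 182 px.
7-column span = 7·182 + 6·10 = 1334 px.
3d + 2·28 = 1334 → 3d = 1278 → d = 426 px.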